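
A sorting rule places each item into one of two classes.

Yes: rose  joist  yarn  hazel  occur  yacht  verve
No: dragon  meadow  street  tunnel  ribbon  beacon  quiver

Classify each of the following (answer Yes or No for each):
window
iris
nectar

Every 'Yes' example satisfies: length ≤ 5. None of the 'No' examples do.
No: window, since length 6. Yes: iris, since length 4. No: nectar, since length 6.

No, Yes, No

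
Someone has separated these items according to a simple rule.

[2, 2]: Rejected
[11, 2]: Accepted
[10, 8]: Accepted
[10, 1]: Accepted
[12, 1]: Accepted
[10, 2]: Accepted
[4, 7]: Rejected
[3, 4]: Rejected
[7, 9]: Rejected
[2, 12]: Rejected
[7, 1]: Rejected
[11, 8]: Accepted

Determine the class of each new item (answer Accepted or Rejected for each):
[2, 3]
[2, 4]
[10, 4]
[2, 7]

The simplest hypothesis consistent with all the labels is: first ≥ 8.
[2, 3]: first 2, doesn't qualify → Rejected.
[2, 4]: first 2, doesn't qualify → Rejected.
[10, 4]: first 10, fits → Accepted.
[2, 7]: first 2, doesn't qualify → Rejected.

Rejected, Rejected, Accepted, Rejected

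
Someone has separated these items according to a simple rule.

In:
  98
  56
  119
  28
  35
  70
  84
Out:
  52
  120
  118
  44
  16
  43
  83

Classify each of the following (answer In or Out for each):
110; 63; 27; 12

The distinguishing property — multiple of 7 — holds for all the 'In' cases and none of the 'Out' cases.
110: Out (110 = 7·15 + 5). 63: In (63 = 7·9). 27: Out (27 = 7·3 + 6). 12: Out (12 = 7·1 + 5).

Out, In, Out, Out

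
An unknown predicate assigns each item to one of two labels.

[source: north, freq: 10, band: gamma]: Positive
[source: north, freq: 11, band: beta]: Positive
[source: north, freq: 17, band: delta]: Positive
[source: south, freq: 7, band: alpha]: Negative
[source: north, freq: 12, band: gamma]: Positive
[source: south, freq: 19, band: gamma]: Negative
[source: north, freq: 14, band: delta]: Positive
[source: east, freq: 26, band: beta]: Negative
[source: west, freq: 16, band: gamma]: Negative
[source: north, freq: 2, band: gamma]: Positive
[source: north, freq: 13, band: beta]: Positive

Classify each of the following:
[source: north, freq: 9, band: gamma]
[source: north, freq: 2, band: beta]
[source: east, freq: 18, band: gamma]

Checking candidate rules against both groups, what survives is: source is north.
[source: north, freq: 9, band: gamma]: source is north — checks out, so Positive. [source: north, freq: 2, band: beta]: source is north — checks out, so Positive. [source: east, freq: 18, band: gamma]: source is east — doesn't match, so Negative.

Positive, Positive, Negative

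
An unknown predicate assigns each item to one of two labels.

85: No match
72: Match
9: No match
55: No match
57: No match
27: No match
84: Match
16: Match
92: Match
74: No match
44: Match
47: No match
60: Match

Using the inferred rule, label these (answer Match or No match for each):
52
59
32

Match, No match, Match

The rule appears to be: multiple of 4.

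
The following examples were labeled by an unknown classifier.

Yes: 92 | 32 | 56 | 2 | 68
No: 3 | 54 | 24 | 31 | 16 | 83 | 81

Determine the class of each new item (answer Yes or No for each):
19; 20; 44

No, Yes, Yes

The distinguishing property — ≡ 2 (mod 6) — holds for all the 'Yes' cases and none of the 'No' cases.
19: 19 mod 6 = 1 — doesn't match, so No.
20: 20 mod 6 = 2 — satisfies this, so Yes.
44: 44 mod 6 = 2 — satisfies this, so Yes.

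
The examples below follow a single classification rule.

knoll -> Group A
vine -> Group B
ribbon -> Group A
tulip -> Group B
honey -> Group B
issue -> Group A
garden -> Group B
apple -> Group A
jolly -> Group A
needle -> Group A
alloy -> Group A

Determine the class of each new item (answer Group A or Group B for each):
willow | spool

'Group A' ⟺ has a double letter.
willow: 'll' doubled, matches → Group A.
spool: 'oo' doubled, matches → Group A.

Group A, Group A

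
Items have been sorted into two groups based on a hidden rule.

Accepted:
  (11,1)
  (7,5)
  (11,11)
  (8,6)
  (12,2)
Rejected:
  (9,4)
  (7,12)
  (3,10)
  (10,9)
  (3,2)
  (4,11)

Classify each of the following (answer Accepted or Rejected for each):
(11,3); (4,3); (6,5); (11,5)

Accepted, Rejected, Rejected, Accepted

'Accepted' ⟺ sum is even.
(11,3): 11+3 = 14 — satisfies this, so Accepted. (4,3): 4+3 = 7 — doesn't qualify, so Rejected. (6,5): 6+5 = 11 — doesn't qualify, so Rejected. (11,5): 11+5 = 16 — satisfies this, so Accepted.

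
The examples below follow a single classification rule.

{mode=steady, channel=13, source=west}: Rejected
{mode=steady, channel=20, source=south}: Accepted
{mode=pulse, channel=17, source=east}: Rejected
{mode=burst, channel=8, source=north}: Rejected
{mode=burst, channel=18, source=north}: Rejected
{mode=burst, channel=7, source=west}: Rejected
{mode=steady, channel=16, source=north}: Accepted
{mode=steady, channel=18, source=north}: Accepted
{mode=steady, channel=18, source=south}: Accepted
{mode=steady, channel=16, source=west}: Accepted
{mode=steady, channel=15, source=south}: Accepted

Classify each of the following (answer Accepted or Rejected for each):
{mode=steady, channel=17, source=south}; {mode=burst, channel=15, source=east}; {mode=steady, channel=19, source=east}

Accepted, Rejected, Accepted

'Accepted' ⟺ mode is steady AND channel ≥ 15.
{mode=steady, channel=17, source=south} → mode is steady, channel = 17 → Accepted. {mode=burst, channel=15, source=east} → mode is burst, channel = 15 → Rejected. {mode=steady, channel=19, source=east} → mode is steady, channel = 19 → Accepted.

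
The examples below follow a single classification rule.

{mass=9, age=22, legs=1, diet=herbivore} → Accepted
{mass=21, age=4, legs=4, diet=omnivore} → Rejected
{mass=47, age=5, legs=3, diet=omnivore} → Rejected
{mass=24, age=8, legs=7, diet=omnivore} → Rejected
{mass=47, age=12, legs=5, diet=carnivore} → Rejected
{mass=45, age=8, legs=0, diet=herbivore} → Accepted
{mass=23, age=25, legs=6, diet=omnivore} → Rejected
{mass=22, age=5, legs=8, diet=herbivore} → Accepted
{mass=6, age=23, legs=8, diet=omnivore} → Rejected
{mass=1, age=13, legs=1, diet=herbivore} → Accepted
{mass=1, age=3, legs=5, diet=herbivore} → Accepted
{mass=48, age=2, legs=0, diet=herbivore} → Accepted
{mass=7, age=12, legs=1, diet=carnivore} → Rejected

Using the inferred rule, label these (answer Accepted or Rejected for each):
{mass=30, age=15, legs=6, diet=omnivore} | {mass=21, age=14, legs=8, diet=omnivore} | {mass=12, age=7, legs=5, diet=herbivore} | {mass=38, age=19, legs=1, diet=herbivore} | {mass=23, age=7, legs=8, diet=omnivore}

One predicate separates the groups cleanly: diet is herbivore.
{mass=30, age=15, legs=6, diet=omnivore}: diet is omnivore, does not pass → Rejected. {mass=21, age=14, legs=8, diet=omnivore}: diet is omnivore, does not pass → Rejected. {mass=12, age=7, legs=5, diet=herbivore}: diet is herbivore, satisfies this → Accepted. {mass=38, age=19, legs=1, diet=herbivore}: diet is herbivore, satisfies this → Accepted. {mass=23, age=7, legs=8, diet=omnivore}: diet is omnivore, does not pass → Rejected.

Rejected, Rejected, Accepted, Accepted, Rejected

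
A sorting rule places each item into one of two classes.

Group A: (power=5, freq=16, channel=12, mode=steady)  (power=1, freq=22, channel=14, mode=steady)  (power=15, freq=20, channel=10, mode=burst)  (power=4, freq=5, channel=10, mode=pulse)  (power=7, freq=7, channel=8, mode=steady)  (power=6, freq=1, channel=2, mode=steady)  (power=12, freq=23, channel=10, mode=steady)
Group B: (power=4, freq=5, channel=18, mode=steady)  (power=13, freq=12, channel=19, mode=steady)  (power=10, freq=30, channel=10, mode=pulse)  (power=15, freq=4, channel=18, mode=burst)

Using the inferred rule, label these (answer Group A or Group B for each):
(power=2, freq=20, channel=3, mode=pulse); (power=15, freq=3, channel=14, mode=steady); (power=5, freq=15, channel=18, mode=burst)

Group A, Group A, Group B

The classifier is using: channel ≤ 14 AND freq ≤ 23.
(power=2, freq=20, channel=3, mode=pulse) — channel = 3, freq = 20, hence Group A. (power=15, freq=3, channel=14, mode=steady) — channel = 14, freq = 3, hence Group A. (power=5, freq=15, channel=18, mode=burst) — channel = 18, freq = 15, hence Group B.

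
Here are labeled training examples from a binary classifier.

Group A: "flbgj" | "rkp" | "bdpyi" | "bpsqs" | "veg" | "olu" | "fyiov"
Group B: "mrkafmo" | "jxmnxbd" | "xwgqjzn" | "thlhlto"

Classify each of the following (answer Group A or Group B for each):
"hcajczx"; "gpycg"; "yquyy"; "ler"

A rule that fits every label: length ≤ 5 — true of each 'Group A' example, false of each 'Group B' one.

Group B, Group A, Group A, Group A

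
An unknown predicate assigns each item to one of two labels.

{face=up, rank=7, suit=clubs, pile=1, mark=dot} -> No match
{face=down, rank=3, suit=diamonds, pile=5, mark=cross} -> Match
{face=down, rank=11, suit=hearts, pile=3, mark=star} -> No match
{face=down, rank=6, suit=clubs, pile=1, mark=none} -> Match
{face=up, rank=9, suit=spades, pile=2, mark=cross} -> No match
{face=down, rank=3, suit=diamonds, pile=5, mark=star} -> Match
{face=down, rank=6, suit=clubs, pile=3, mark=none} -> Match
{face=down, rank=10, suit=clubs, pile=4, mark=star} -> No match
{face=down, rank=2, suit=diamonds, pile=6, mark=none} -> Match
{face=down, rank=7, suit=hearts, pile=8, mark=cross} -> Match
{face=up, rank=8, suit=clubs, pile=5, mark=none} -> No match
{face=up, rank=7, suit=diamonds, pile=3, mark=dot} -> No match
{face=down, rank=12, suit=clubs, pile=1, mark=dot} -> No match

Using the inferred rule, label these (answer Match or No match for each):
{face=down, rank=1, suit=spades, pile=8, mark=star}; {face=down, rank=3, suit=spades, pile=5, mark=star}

A rule that fits every label: face is down AND rank ≤ 7 — true of each 'Match' example, false of each 'No match' one.
{face=down, rank=1, suit=spades, pile=8, mark=star} — face is down, rank = 1, hence Match.
{face=down, rank=3, suit=spades, pile=5, mark=star} — face is down, rank = 3, hence Match.

Match, Match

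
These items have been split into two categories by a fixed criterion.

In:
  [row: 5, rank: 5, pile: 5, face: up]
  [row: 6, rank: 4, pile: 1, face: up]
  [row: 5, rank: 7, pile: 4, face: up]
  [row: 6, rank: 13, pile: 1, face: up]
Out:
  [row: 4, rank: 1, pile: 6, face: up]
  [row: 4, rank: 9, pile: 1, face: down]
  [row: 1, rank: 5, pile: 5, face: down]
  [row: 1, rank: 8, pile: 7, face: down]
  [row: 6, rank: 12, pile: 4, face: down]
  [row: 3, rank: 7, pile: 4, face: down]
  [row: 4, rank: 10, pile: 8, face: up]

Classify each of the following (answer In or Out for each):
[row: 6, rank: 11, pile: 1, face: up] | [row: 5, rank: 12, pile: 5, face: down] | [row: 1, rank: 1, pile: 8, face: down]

Every 'In' example satisfies: face is up AND row ≥ 5. None of the 'Out' examples do.
In: [row: 6, rank: 11, pile: 1, face: up], since face is up, row = 6.
Out: [row: 5, rank: 12, pile: 5, face: down], since face is down, row = 5.
Out: [row: 1, rank: 1, pile: 8, face: down], since face is down, row = 1.

In, Out, Out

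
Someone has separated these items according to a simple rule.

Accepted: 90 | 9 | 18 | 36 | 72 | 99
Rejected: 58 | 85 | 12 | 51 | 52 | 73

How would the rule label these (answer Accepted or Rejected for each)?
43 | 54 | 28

Checking candidate rules against both groups, what survives is: multiple of 9.
43: 43 = 9·4 + 7, doesn't match → Rejected. 54: 54 = 9·6, matches → Accepted. 28: 28 = 9·3 + 1, doesn't match → Rejected.

Rejected, Accepted, Rejected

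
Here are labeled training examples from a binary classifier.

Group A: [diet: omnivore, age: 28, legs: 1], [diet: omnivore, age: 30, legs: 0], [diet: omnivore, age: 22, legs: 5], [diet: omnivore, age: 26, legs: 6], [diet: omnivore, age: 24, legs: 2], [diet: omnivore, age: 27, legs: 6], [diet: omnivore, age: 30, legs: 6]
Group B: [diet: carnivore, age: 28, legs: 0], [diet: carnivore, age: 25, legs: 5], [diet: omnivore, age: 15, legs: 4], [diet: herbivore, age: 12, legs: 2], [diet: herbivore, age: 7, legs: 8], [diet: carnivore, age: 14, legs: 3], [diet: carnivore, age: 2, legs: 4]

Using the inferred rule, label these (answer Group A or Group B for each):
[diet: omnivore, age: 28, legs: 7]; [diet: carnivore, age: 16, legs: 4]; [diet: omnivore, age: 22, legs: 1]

Group A, Group B, Group A

All 'Group A' examples share one property — diet is omnivore AND age ≥ 22 — and every 'Group B' example lacks it.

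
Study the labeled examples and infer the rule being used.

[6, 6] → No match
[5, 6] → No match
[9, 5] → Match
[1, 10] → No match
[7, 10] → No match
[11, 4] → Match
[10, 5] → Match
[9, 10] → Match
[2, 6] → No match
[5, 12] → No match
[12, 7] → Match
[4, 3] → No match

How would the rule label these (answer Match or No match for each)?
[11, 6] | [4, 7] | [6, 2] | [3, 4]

Match, No match, No match, No match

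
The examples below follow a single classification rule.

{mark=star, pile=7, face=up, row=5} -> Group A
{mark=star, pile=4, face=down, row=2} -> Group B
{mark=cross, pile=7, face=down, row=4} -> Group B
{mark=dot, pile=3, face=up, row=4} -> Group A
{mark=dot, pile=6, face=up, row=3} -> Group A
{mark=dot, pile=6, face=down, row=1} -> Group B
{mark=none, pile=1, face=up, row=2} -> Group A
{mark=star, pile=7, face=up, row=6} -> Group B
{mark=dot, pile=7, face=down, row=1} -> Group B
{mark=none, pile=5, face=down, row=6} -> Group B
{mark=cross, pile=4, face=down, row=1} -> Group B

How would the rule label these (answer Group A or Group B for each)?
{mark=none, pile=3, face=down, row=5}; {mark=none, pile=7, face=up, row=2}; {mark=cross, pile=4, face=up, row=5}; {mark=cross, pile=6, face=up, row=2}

One predicate separates the groups cleanly: face is up AND row ≤ 5.
{mark=none, pile=3, face=down, row=5}: face is down, row = 5, does not fit → Group B. {mark=none, pile=7, face=up, row=2}: face is up, row = 2, satisfies this → Group A. {mark=cross, pile=4, face=up, row=5}: face is up, row = 5, satisfies this → Group A. {mark=cross, pile=6, face=up, row=2}: face is up, row = 2, satisfies this → Group A.

Group B, Group A, Group A, Group A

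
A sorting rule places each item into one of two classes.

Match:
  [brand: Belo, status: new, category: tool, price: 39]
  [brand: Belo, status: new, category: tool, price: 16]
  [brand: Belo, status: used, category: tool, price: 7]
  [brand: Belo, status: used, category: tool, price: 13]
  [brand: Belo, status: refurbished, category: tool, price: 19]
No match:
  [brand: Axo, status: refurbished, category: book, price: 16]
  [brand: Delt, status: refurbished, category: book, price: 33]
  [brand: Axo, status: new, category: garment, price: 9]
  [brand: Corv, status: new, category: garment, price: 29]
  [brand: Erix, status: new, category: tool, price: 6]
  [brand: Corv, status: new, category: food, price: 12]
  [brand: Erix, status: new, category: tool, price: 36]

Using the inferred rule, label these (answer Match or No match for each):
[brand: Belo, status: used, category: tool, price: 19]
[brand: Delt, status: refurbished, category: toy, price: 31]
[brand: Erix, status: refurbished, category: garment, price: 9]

Match, No match, No match

One predicate separates the groups cleanly: brand is Belo.
[brand: Belo, status: used, category: tool, price: 19]: brand is Belo — qualifies, so Match. [brand: Delt, status: refurbished, category: toy, price: 31]: brand is Delt — fails this test, so No match. [brand: Erix, status: refurbished, category: garment, price: 9]: brand is Erix — fails this test, so No match.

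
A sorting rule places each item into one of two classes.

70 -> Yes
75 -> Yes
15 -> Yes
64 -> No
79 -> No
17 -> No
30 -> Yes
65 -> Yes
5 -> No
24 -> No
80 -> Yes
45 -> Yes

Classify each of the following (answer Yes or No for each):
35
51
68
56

Yes, No, No, No

A rule that fits every label: multiple of 5 AND at least 15 — true of each 'Yes' example, false of each 'No' one.
Yes: 35, since 35 = 5·7, 35 ≥ 15.
No: 51, since 51 = 5·10 + 1, 51 ≥ 15.
No: 68, since 68 = 5·13 + 3, 68 ≥ 15.
No: 56, since 56 = 5·11 + 1, 56 ≥ 15.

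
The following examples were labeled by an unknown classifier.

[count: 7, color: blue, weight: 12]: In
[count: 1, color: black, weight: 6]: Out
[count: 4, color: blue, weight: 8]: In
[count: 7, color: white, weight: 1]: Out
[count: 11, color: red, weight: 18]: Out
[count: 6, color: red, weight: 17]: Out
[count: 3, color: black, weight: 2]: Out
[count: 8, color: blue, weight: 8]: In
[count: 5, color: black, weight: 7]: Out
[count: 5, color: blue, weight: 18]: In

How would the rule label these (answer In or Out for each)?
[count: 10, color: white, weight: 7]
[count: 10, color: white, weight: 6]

Out, Out

Checking candidate rules against both groups, what survives is: color is blue.
[count: 10, color: white, weight: 7] → color is white → Out.
[count: 10, color: white, weight: 6] → color is white → Out.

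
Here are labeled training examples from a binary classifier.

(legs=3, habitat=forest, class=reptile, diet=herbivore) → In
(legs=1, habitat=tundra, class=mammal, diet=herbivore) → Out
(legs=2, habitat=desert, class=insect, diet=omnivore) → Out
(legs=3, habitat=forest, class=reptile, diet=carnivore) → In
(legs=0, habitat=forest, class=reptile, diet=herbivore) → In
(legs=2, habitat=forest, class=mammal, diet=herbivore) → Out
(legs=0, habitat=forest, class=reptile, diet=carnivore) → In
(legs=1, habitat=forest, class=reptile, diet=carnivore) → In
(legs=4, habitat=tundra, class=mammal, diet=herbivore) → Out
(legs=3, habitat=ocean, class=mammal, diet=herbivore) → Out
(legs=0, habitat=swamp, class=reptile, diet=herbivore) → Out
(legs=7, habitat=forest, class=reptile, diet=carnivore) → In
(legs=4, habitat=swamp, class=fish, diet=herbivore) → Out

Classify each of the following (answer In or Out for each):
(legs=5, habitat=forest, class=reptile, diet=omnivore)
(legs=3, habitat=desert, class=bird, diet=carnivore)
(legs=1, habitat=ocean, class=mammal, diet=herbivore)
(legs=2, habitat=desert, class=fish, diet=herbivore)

Rule: habitat is forest AND class is reptile. This holds for each 'In' example and fails for each 'Out' one.
(legs=5, habitat=forest, class=reptile, diet=omnivore): habitat is forest, class is reptile — has this property, so In. (legs=3, habitat=desert, class=bird, diet=carnivore): habitat is desert, class is bird — doesn't qualify, so Out. (legs=1, habitat=ocean, class=mammal, diet=herbivore): habitat is ocean, class is mammal — doesn't qualify, so Out. (legs=2, habitat=desert, class=fish, diet=herbivore): habitat is desert, class is fish — doesn't qualify, so Out.

In, Out, Out, Out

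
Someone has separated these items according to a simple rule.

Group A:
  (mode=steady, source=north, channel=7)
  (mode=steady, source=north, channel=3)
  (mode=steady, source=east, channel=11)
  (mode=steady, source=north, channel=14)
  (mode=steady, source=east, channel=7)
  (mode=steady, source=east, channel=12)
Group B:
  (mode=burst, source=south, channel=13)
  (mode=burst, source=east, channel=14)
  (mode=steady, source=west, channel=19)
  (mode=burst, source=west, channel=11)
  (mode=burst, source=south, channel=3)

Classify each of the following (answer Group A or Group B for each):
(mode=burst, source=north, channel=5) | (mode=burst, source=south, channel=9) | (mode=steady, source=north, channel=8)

Group B, Group B, Group A

The classifier is using: mode is steady AND channel ≤ 14.
Group B: (mode=burst, source=north, channel=5), since mode is burst, channel = 5.
Group B: (mode=burst, source=south, channel=9), since mode is burst, channel = 9.
Group A: (mode=steady, source=north, channel=8), since mode is steady, channel = 8.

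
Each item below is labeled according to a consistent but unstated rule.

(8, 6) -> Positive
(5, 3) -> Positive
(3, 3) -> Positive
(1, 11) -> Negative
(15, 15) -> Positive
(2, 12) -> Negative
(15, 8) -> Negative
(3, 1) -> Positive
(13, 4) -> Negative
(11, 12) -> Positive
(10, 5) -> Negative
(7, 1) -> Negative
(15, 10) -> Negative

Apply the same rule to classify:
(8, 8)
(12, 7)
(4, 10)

All 'Positive' examples share one property — |first − second| ≤ 2 — and every 'Negative' example lacks it.

Positive, Negative, Negative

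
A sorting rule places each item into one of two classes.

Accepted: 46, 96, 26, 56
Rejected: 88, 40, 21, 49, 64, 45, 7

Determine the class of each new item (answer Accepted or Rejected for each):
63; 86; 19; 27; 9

The distinguishing property — ends in digit 6 — holds for all the 'Accepted' cases and none of the 'Rejected' cases.
63 — last digit 3, hence Rejected.
86 — last digit 6, hence Accepted.
19 — last digit 9, hence Rejected.
27 — last digit 7, hence Rejected.
9 — last digit 9, hence Rejected.

Rejected, Accepted, Rejected, Rejected, Rejected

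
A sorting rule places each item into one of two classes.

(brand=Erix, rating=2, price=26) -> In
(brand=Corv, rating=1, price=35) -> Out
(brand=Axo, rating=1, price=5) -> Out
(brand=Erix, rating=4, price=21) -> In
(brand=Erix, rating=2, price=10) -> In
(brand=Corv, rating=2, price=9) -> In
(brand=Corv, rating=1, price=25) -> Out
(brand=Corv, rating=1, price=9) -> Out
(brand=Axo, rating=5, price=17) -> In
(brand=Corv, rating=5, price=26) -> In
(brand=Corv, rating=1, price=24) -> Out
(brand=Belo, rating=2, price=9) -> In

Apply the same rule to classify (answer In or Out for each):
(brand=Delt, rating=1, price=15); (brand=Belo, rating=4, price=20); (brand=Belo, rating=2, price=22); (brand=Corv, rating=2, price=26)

Out, In, In, In

A rule that fits every label: rating ≥ 2 — true of each 'In' example, false of each 'Out' one.
(brand=Delt, rating=1, price=15) — rating = 1, hence Out. (brand=Belo, rating=4, price=20) — rating = 4, hence In. (brand=Belo, rating=2, price=22) — rating = 2, hence In. (brand=Corv, rating=2, price=26) — rating = 2, hence In.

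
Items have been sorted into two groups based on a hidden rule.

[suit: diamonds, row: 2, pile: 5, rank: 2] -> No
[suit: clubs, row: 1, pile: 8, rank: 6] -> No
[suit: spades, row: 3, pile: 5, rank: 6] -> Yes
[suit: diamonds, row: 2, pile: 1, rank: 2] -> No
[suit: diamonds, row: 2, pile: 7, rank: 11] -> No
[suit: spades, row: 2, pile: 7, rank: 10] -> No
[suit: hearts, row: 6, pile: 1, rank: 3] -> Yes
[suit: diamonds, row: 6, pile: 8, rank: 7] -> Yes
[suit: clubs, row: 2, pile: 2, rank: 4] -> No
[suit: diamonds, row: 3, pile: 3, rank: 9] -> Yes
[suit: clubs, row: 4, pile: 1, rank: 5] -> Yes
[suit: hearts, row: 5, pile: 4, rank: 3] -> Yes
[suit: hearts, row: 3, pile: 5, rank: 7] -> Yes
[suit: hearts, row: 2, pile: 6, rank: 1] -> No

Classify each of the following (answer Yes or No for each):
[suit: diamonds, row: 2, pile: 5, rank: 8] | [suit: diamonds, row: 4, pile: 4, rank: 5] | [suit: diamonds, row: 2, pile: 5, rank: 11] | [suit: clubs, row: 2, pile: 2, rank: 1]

The rule appears to be: row ≥ 3.
[suit: diamonds, row: 2, pile: 5, rank: 8]: row = 2 — does not satisfy this, so No.
[suit: diamonds, row: 4, pile: 4, rank: 5]: row = 4 — satisfies this, so Yes.
[suit: diamonds, row: 2, pile: 5, rank: 11]: row = 2 — does not satisfy this, so No.
[suit: clubs, row: 2, pile: 2, rank: 1]: row = 2 — does not satisfy this, so No.

No, Yes, No, No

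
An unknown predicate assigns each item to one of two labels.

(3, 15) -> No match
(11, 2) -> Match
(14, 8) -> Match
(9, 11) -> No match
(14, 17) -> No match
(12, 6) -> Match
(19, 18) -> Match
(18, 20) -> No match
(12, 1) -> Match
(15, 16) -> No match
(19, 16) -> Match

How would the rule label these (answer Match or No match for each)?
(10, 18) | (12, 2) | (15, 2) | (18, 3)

No match, Match, Match, Match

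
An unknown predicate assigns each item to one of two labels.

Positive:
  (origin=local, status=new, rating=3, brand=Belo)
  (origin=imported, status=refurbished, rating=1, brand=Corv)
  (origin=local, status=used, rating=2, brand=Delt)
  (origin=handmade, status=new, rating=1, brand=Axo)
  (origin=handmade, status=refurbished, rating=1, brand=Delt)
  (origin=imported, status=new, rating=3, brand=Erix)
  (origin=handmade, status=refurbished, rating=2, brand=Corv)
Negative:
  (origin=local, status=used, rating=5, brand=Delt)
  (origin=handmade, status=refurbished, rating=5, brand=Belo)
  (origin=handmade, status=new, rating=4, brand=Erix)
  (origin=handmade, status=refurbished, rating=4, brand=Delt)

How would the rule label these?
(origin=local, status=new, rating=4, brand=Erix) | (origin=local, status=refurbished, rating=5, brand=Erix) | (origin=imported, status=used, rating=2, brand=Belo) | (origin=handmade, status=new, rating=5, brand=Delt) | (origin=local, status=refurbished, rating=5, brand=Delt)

Rule: rating ≤ 3. This holds for each 'Positive' example and fails for each 'Negative' one.
(origin=local, status=new, rating=4, brand=Erix): rating = 4 — does not pass, so Negative.
(origin=local, status=refurbished, rating=5, brand=Erix): rating = 5 — does not pass, so Negative.
(origin=imported, status=used, rating=2, brand=Belo): rating = 2 — matches, so Positive.
(origin=handmade, status=new, rating=5, brand=Delt): rating = 5 — does not pass, so Negative.
(origin=local, status=refurbished, rating=5, brand=Delt): rating = 5 — does not pass, so Negative.

Negative, Negative, Positive, Negative, Negative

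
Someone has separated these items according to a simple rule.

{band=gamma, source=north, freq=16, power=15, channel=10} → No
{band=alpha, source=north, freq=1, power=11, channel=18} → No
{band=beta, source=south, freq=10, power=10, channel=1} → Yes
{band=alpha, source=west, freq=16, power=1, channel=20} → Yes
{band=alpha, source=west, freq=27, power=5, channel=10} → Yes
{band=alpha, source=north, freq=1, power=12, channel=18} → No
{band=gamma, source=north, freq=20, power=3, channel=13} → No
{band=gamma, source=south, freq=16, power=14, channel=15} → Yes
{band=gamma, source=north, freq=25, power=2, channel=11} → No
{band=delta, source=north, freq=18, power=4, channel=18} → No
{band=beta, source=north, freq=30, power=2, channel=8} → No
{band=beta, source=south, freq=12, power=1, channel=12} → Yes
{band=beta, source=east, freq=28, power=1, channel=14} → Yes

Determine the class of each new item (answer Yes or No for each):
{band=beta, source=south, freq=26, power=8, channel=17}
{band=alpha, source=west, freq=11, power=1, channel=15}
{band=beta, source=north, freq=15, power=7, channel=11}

Yes, Yes, No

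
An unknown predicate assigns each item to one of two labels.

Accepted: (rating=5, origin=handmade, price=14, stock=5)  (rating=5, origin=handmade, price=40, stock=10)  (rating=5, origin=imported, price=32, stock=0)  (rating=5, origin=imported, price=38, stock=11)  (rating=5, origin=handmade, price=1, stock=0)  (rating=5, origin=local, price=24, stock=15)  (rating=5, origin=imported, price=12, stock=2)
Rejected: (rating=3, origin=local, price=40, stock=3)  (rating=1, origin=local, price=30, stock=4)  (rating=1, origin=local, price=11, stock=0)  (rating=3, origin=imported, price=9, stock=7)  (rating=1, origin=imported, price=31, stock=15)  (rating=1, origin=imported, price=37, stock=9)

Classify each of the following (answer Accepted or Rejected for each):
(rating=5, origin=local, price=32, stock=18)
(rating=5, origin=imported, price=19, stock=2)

Accepted, Accepted

The rule appears to be: rating = 5.
(rating=5, origin=local, price=32, stock=18) — rating = 5, hence Accepted. (rating=5, origin=imported, price=19, stock=2) — rating = 5, hence Accepted.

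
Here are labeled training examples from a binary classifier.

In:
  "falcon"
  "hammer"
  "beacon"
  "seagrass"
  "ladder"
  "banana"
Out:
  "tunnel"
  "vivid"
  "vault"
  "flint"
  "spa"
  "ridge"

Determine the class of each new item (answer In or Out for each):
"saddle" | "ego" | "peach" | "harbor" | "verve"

In, Out, Out, In, Out

Rule: even length AND contains 'a'. This holds for each 'In' example and fails for each 'Out' one.
"saddle": In (length 6, has 'a').
"ego": Out (length 3, no 'a').
"peach": Out (length 5, has 'a').
"harbor": In (length 6, has 'a').
"verve": Out (length 5, no 'a').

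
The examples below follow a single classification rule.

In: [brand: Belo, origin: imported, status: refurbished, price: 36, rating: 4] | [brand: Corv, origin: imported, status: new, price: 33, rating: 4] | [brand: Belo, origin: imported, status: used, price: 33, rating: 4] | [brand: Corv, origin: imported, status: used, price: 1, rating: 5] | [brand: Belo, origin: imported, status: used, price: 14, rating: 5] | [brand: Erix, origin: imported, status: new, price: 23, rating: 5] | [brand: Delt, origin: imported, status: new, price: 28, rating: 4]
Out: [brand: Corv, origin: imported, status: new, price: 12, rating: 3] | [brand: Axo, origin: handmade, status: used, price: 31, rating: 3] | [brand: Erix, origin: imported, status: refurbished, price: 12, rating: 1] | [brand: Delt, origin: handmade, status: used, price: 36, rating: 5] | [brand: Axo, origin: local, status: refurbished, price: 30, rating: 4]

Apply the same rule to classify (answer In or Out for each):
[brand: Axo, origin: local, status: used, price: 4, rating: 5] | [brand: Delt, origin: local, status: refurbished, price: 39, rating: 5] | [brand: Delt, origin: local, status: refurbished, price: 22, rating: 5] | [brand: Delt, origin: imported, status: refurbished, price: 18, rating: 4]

The classifier is using: origin is imported AND rating ≥ 4.
[brand: Axo, origin: local, status: used, price: 4, rating: 5] — origin is local, rating = 5, hence Out.
[brand: Delt, origin: local, status: refurbished, price: 39, rating: 5] — origin is local, rating = 5, hence Out.
[brand: Delt, origin: local, status: refurbished, price: 22, rating: 5] — origin is local, rating = 5, hence Out.
[brand: Delt, origin: imported, status: refurbished, price: 18, rating: 4] — origin is imported, rating = 4, hence In.

Out, Out, Out, In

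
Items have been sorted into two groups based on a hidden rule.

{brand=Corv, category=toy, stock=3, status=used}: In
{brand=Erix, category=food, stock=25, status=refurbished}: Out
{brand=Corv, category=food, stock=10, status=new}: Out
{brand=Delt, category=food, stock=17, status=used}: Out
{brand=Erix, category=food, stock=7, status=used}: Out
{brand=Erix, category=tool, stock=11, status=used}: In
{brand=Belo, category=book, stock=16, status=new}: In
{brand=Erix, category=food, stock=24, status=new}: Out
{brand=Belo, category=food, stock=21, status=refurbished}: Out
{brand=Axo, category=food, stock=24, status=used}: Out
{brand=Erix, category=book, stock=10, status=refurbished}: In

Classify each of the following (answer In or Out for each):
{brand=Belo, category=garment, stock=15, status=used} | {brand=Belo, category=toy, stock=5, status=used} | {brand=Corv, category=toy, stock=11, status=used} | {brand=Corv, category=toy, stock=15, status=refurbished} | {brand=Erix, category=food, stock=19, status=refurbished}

In, In, In, In, Out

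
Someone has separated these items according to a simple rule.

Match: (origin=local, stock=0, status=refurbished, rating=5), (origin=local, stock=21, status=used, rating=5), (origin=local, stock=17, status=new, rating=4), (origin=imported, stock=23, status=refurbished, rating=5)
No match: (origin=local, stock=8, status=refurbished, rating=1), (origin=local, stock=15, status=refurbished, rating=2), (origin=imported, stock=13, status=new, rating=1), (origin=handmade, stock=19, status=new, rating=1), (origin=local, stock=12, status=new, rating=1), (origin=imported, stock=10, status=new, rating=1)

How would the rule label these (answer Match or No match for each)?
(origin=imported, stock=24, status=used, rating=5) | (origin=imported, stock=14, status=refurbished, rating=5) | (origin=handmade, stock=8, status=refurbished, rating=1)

Match, Match, No match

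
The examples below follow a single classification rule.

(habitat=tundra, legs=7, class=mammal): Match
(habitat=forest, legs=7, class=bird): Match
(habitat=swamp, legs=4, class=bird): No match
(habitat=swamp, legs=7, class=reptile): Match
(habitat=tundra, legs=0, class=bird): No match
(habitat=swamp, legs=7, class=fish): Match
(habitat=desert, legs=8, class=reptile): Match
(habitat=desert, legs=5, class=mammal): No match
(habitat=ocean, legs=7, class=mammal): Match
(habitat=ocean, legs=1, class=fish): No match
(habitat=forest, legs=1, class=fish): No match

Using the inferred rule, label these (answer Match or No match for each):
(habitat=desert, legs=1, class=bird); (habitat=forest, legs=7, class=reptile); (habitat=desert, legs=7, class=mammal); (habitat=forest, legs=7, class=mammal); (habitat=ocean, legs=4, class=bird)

No match, Match, Match, Match, No match

The distinguishing property — legs ≥ 7 — holds for all the 'Match' cases and none of the 'No match' cases.
(habitat=desert, legs=1, class=bird): No match (legs = 1). (habitat=forest, legs=7, class=reptile): Match (legs = 7). (habitat=desert, legs=7, class=mammal): Match (legs = 7). (habitat=forest, legs=7, class=mammal): Match (legs = 7). (habitat=ocean, legs=4, class=bird): No match (legs = 4).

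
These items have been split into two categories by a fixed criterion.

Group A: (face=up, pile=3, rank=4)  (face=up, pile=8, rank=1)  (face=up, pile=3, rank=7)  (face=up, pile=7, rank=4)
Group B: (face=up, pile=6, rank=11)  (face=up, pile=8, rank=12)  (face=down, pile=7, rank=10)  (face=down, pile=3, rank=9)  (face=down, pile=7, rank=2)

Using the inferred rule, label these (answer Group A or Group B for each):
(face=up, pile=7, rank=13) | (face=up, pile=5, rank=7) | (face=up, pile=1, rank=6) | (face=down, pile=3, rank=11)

Group B, Group A, Group A, Group B

Every 'Group A' example satisfies: face is up AND rank ≤ 7. None of the 'Group B' examples do.
(face=up, pile=7, rank=13) → face is up, rank = 13 → Group B.
(face=up, pile=5, rank=7) → face is up, rank = 7 → Group A.
(face=up, pile=1, rank=6) → face is up, rank = 6 → Group A.
(face=down, pile=3, rank=11) → face is down, rank = 11 → Group B.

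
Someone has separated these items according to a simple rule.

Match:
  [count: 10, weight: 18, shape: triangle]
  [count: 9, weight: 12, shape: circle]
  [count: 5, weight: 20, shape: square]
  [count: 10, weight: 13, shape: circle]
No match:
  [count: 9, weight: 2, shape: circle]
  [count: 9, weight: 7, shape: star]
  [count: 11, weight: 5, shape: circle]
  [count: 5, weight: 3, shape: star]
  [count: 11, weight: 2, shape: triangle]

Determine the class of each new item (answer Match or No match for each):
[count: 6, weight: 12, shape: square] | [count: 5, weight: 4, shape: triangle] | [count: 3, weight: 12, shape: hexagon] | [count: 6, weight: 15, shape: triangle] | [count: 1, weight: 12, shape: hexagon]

The common property of the 'Match' items is: weight ≥ 12. No 'No match' item has it.

Match, No match, Match, Match, Match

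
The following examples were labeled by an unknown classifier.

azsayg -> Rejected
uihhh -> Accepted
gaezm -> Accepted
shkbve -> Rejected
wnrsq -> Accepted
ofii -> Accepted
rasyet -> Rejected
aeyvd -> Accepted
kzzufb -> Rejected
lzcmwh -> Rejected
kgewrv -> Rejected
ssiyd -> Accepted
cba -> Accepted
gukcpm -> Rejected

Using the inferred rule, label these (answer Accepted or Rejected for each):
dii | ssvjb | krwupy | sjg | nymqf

Accepted, Accepted, Rejected, Accepted, Accepted

'Accepted' ⟺ length ≤ 5.
dii — length 3, hence Accepted.
ssvjb — length 5, hence Accepted.
krwupy — length 6, hence Rejected.
sjg — length 3, hence Accepted.
nymqf — length 5, hence Accepted.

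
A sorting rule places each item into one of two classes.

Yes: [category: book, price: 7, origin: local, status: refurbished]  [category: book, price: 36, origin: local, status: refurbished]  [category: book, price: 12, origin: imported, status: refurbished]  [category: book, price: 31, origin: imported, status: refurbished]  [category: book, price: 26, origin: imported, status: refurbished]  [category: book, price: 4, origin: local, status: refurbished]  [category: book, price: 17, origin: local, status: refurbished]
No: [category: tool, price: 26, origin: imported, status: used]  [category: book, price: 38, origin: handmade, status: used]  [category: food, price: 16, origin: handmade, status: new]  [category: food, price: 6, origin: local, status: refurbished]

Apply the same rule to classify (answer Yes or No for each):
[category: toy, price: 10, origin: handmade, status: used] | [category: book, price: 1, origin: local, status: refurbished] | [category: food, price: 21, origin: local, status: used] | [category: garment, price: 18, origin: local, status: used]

The simplest hypothesis consistent with all the labels is: category is book AND status is refurbished.

No, Yes, No, No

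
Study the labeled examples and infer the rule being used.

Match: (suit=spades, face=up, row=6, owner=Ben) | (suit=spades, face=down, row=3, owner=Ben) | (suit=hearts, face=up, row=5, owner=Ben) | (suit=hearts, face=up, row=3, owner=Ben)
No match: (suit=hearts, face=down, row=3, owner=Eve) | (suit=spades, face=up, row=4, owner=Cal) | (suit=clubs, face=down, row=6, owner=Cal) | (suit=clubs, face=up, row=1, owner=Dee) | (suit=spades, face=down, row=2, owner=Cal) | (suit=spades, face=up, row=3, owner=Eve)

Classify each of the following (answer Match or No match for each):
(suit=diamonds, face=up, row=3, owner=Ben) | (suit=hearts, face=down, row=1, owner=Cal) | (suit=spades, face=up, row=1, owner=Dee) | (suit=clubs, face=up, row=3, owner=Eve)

Match, No match, No match, No match

The rule appears to be: owner is Ben.
(suit=diamonds, face=up, row=3, owner=Ben): Match (owner is Ben).
(suit=hearts, face=down, row=1, owner=Cal): No match (owner is Cal).
(suit=spades, face=up, row=1, owner=Dee): No match (owner is Dee).
(suit=clubs, face=up, row=3, owner=Eve): No match (owner is Eve).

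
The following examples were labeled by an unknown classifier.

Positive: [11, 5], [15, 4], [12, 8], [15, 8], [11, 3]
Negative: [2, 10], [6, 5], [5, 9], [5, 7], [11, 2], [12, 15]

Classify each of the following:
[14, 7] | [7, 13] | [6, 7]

The classifier is using: first > second AND sum ≥ 14.
[14, 7]: 14 > 7, 14+7 = 21, has this property → Positive. [7, 13]: 7 < 13, 7+13 = 20, does not satisfy this → Negative. [6, 7]: 6 < 7, 6+7 = 13, does not satisfy this → Negative.

Positive, Negative, Negative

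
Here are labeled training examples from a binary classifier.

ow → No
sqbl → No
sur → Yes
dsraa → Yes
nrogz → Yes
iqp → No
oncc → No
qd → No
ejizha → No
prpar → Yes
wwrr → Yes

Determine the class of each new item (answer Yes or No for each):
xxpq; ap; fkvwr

Looking at the examples, the only property every 'Yes' case has and every 'No' case lacks is: contains 'r'.
xxpq: no 'r', does not satisfy this → No.
ap: no 'r', does not satisfy this → No.
fkvwr: has 'r', passes → Yes.

No, No, Yes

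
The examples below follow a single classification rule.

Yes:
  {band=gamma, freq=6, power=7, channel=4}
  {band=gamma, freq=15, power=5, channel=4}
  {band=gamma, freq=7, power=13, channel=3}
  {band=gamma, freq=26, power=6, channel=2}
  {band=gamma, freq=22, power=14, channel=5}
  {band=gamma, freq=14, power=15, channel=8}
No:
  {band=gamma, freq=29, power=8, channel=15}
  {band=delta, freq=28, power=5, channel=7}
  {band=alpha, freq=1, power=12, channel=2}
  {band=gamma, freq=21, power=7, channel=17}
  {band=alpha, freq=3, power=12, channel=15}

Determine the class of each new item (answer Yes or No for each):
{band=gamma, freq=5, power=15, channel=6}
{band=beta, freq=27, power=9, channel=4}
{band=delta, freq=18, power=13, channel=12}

One predicate separates the groups cleanly: band is gamma AND channel ≤ 8.
{band=gamma, freq=5, power=15, channel=6}: band is gamma, channel = 6, qualifies → Yes. {band=beta, freq=27, power=9, channel=4}: band is beta, channel = 4, doesn't qualify → No. {band=delta, freq=18, power=13, channel=12}: band is delta, channel = 12, doesn't qualify → No.

Yes, No, No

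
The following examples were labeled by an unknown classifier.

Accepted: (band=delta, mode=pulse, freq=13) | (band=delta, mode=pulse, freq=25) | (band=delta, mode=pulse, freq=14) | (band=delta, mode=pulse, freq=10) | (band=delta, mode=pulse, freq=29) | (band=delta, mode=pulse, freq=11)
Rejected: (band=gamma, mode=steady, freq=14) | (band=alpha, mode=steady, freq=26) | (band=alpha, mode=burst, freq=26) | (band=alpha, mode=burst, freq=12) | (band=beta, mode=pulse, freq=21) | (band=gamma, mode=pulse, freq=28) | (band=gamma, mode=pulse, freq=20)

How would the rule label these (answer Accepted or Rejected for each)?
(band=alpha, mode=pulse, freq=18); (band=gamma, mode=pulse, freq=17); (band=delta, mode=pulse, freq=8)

Rejected, Rejected, Accepted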